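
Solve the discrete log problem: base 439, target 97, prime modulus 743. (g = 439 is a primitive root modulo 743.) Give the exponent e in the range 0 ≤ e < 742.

Baby-step giant-step with m = ceil(sqrt(742)) = 28.
Baby table (439^j mod 743 for j=0..27):
  0:1  1:439  2:284  3:595  4:412  5:319  6:357  7:693
  8:340  9:660  10:713  11:204  12:396  13:725  14:271  15:89
  16:435  17:14  18:202  19:261  20:157  21:567  22:8  23:540
  24:43  25:302  26:324  27:323
Giant step factor: 439^(-28) ≡ 506 (mod 743).
Scan 97·506^i mod 743 for i = 0, 1, …:
  i=0: 97   i=1: 44   i=2: 717   i=3: 218
  i=4: 344   i=5: 202
Match at i=5, j=18: e = 5·28 + 18 = 158.

158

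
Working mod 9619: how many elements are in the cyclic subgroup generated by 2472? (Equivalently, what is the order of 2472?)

4809

The order of 2472 must divide p − 1 = 9618 = 2 · 3 · 7 · 229.
Divisors: 1, 2, 3, 6, 7, 14, 21, 42, 229, 458, 687, 1374, 1603, 3206, 4809, 9618.
Check each in increasing order: 2472^1 ≡ 2472;  2472^2 ≡ 2719;  2472^3 ≡ 7306;  2472^6 ≡ 1805;  2472^7 ≡ 8363;  2472^14 ≡ 20;  2472^21 ≡ 3737;  2472^42 ≡ 8000;  2472^229 ≡ 7727;  2472^458 ≡ 1396;  2472^687 ≡ 3993;  2472^1374 ≡ 5366;  2472^1603 ≡ 5192;  2472^3206 ≡ 4426;  2472^4809 ≡ 1.
Smallest exponent giving 1 is 4809.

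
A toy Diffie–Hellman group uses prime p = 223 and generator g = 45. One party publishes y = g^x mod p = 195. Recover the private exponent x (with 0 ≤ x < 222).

Successive powers of 45 modulo 223:
  45^0=1  45^1=45  45^2=18  45^3=141  45^4=101  45^5=85
  45^6=34  45^7=192  45^8=166  45^9=111  45^10=89  45^11=214
  45^12=41  45^13=61  45^14=69  45^15=206  45^16=127  45^17=140
  45^18=56  45^19=67  45^20=116  45^21=91  45^22=81  45^23=77
  45^24=120  45^25=48  45^26=153  45^27=195
So 45^27 ≡ 195 (mod 223), giving x = 27.

27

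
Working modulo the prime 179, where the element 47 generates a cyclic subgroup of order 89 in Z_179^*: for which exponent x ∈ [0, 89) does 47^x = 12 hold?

Successive powers of 47 modulo 179:
  47^0=1  47^1=47  47^2=61  47^3=3  47^4=141  47^5=4
  47^6=9  47^7=65  47^8=12
So 47^8 ≡ 12 (mod 179), giving x = 8.

8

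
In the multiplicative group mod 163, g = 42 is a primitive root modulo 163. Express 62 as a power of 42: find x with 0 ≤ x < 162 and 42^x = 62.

Baby-step giant-step with m = ceil(sqrt(162)) = 13.
Baby table (42^j mod 163 for j=0..12):
  0:1  1:42  2:134  3:86  4:26  5:114  6:61  7:117
  8:24  9:30  10:119  11:108  12:135
Giant step factor: 42^(-13) ≡ 149 (mod 163).
Scan 62·149^i mod 163 for i = 0, 1, …:
  i=0: 62   i=1: 110   i=2: 90   i=3: 44
  i=4: 36   i=5: 148   i=6: 47   i=7: 157
  i=8: 84   i=9: 128   i=10: 1
Match at i=10, j=0: x = 10·13 + 0 = 130.

130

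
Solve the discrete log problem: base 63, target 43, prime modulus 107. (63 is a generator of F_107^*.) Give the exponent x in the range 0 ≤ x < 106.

Baby-step giant-step with m = ceil(sqrt(106)) = 11.
Baby table (63^j mod 107 for j=0..10):
  0:1  1:63  2:10  3:95  4:100  5:94  6:37  7:84
  8:49  9:91  10:62
Giant step factor: 63^(-11) ≡ 2 (mod 107).
Scan 43·2^i mod 107 for i = 0, 1, …:
  i=0: 43   i=1: 86   i=2: 65   i=3: 23
  i=4: 46   i=5: 92   i=6: 77   i=7: 47
  i=8: 94
Match at i=8, j=5: x = 8·11 + 5 = 93.

93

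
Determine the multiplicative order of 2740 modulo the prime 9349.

The order of 2740 must divide p − 1 = 9348 = 2^2 · 3 · 19 · 41.
Divisors: 1, 2, 3, 4, 6, 12, 19, 38, 41, 57, 76, 82, 114, 123, 164, 228, 246, 492, 779, 1558, 2337, 3116, 4674, 9348.
Check each in increasing order: 2740^1 ≡ 2740;  2740^2 ≡ 353;  2740^3 ≡ 4273;  2740^4 ≡ 3072;  2740^6 ≡ 9281;  2740^12 ≡ 4624;  2740^19 ≡ 4066;  2740^38 ≡ 3324;  2740^41 ≡ 2321;  2740^57 ≡ 6079;  2740^76 ≡ 7807;  2740^82 ≡ 2017;  2740^114 ≡ 6993;  2740^123 ≡ 6957;  2740^164 ≡ 1474;  2740^228 ≡ 6779;  2740^246 ≡ 76;  2740^492 ≡ 5776;  2740^779 ≡ 9276;  2740^1558 ≡ 5329;  2740^2337 ≡ 3641;  2740^3116 ≡ 5328;  2740^4674 ≡ 9348;  2740^9348 ≡ 1.
Smallest exponent giving 1 is 9348.

9348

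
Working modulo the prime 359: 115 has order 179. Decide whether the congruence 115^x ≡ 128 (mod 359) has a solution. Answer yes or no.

128 ∈ ⟨115⟩ iff 128^179 ≡ 1 (mod 359), since |⟨115⟩| = 179.
128^179 mod 359 = 1.
Since 1 = 1, 128 lies in the subgroup.

yes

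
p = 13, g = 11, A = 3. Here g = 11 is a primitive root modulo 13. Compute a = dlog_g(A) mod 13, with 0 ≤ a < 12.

Successive powers of 11 modulo 13:
  11^0=1  11^1=11  11^2=4  11^3=5  11^4=3
So 11^4 ≡ 3 (mod 13), giving a = 4.

4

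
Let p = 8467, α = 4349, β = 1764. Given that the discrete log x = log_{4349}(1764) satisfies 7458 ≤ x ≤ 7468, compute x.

7460

Compute 4349^7458 mod 8467 = 6018, then multiply by 4349 repeatedly:
  4349^7458=6018  4349^7459=785  4349^7460=1764
Found 1764 at exponent 7460.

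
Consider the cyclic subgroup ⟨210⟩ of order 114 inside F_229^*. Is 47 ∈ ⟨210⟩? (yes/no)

no

47 ∈ ⟨210⟩ iff 47^114 ≡ 1 (mod 229), since |⟨210⟩| = 114.
47^114 mod 229 = 228.
Since 228 ≠ 1, 47 does not lie in the subgroup.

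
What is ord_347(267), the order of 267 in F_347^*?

173

The order of 267 must divide p − 1 = 346 = 2 · 173.
Divisors: 1, 2, 173, 346.
Check each in increasing order: 267^1 ≡ 267;  267^2 ≡ 154;  267^173 ≡ 1.
Smallest exponent giving 1 is 173.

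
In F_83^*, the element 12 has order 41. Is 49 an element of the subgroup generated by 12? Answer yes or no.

yes

49 ∈ ⟨12⟩ iff 49^41 ≡ 1 (mod 83), since |⟨12⟩| = 41.
49^41 mod 83 = 1.
Since 1 = 1, 49 lies in the subgroup.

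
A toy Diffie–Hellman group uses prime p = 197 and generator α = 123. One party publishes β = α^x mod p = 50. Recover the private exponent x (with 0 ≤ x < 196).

Baby-step giant-step with m = ceil(sqrt(196)) = 14.
Baby table (123^j mod 197 for j=0..13):
  0:1  1:123  2:157  3:5  4:24  5:194  6:25  7:120
  8:182  9:125  10:9  11:122  12:34  13:45
Giant step factor: 123^(-14) ≡ 83 (mod 197).
Scan 50·83^i mod 197 for i = 0, 1, …:
  i=0: 50   i=1: 13   i=2: 94   i=3: 119
  i=4: 27   i=5: 74   i=6: 35   i=7: 147
  i=8: 184   i=9: 103   i=10: 78   i=11: 170
  i=12: 123
Match at i=12, j=1: x = 12·14 + 1 = 169.

169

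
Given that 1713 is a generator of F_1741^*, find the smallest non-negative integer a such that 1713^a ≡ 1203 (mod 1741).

929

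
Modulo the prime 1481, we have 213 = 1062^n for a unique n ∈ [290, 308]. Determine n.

294

Compute 1062^290 mod 1481 = 906, then multiply by 1062 repeatedly:
  1062^290=906  1062^291=1003  1062^292=347  1062^293=1226  1062^294=213
Found 213 at exponent 294.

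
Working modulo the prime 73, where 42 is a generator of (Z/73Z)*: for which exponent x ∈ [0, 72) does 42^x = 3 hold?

Baby-step giant-step with m = ceil(sqrt(72)) = 9.
Baby table (42^j mod 73 for j=0..8):
  0:1  1:42  2:12  3:66  4:71  5:62  6:49  7:14
  8:4
Giant step factor: 42^(-9) ≡ 10 (mod 73).
Scan 3·10^i mod 73 for i = 0, 1, …:
  i=0: 3   i=1: 30   i=2: 8   i=3: 7
  i=4: 70   i=5: 43   i=6: 65   i=7: 66
Match at i=7, j=3: x = 7·9 + 3 = 66.

66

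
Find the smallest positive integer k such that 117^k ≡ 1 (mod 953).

The order of 117 must divide p − 1 = 952 = 2^3 · 7 · 17.
Divisors: 1, 2, 4, 7, 8, 14, 17, 28, 34, 56, 68, 119, 136, 238, 476, 952.
Check each in increasing order: 117^1 ≡ 117;  117^2 ≡ 347;  117^4 ≡ 331;  117^7 ≡ 16;  117^8 ≡ 919;  117^14 ≡ 256;  117^17 ≡ 879;  117^28 ≡ 732;  117^34 ≡ 711;  117^56 ≡ 238;  117^68 ≡ 431;  117^119 ≡ 1.
Smallest exponent giving 1 is 119.

119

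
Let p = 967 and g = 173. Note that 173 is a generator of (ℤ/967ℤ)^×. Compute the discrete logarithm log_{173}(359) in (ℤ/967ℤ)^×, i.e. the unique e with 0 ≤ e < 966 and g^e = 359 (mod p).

Baby-step giant-step with m = ceil(sqrt(966)) = 32.
Baby table (173^j mod 967 for j=0..31):
  0:1  1:173  2:919  3:399  4:370  5:188  6:613  7:646
  8:553  9:903  10:532  11:171  12:573  13:495  14:539  15:415
  16:237  17:387  18:228  19:764  20:660  21:74  22:231  23:316
  24:516  25:304  26:374  27:880  28:421  29:308  30:99  31:688
Giant step factor: 173^(-32) ≡ 734 (mod 967).
Scan 359·734^i mod 967 for i = 0, 1, …:
  i=0: 359   i=1: 482   i=2: 833   i=3: 278
  i=4: 15   i=5: 373   i=6: 121   i=7: 817
  i=8: 138   i=9: 724     …   i=27: 331
  i=28: 237
Match at i=28, j=16: e = 28·32 + 16 = 912.

912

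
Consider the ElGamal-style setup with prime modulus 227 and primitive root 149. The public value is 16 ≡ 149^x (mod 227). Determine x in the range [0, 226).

180

Baby-step giant-step with m = ceil(sqrt(226)) = 16.
Baby table (149^j mod 227 for j=0..15):
  0:1  1:149  2:182  3:105  4:209  5:42  6:129  7:153
  8:97  9:152  10:175  11:197  12:70  13:215  14:28  15:86
Giant step factor: 149^(-16) ≡ 69 (mod 227).
Scan 16·69^i mod 227 for i = 0, 1, …:
  i=0: 16   i=1: 196   i=2: 131   i=3: 186
  i=4: 122   i=5: 19   i=6: 176   i=7: 113
  i=8: 79   i=9: 3   i=10: 207   i=11: 209
Match at i=11, j=4: x = 11·16 + 4 = 180.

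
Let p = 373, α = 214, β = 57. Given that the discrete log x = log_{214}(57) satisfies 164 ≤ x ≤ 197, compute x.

197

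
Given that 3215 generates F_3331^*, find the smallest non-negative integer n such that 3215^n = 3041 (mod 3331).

Baby-step giant-step with m = ceil(sqrt(3330)) = 58.
Baby table (3215^j mod 3331 for j=0..57):
  0:1  1:3215  2:132  3:1343  4:769  5:733  6:1578  7:157
  8:1774  9:738  10:998  11:817  12:1827  13:1252  14:1332  15:2045
  16:2612  17:129  18:1691  19:373  20:35  21:2602  22:1289  23:371
  24:267  25:2338  26:1934  27:2164  28:2132  29:2513  30:1620  31:1947
  32:656  33:517  34:3317  35:1624  36:1483  37:1184  38:2558  39:3062
  40:1225  41:1133  42:1812  43:2992  44:2683  45:1886  46:1070  47:2458
  48:1338  49:1349  50:73  51:1525  52:2974  53:1440  54:2841  55:213
  56:1940  57:1468
Giant step factor: 3215^(-58) ≡ 311 (mod 3331).
Scan 3041·311^i mod 3331 for i = 0, 1, …:
  i=0: 3041   i=1: 3078   i=2: 1261   i=3: 2444
  i=4: 616   i=5: 1709   i=6: 1870   i=7: 1976
  i=8: 1632   i=9: 1240     …   i=27: 1667
  i=28: 2132
Match at i=28, j=28: n = 28·58 + 28 = 1652.

1652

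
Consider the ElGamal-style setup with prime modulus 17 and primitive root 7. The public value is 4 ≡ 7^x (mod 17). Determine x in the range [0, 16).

4

Successive powers of 7 modulo 17:
  7^0=1  7^1=7  7^2=15  7^3=3  7^4=4
So 7^4 ≡ 4 (mod 17), giving x = 4.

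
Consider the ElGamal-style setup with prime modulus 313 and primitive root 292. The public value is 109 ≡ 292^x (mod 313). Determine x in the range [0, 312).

Baby-step giant-step with m = ceil(sqrt(312)) = 18.
Baby table (292^j mod 313 for j=0..17):
  0:1  1:292  2:128  3:129  4:108  5:236  6:52  7:160
  8:83  9:135  10:295  11:65  12:200  13:182  14:247  15:134
  16:3  17:250
Giant step factor: 292^(-18) ≡ 97 (mod 313).
Scan 109·97^i mod 313 for i = 0, 1, …:
  i=0: 109   i=1: 244   i=2: 193   i=3: 254
  i=4: 224   i=5: 131   i=6: 187   i=7: 298
  i=8: 110   i=9: 28     …   i=13: 92
  i=14: 160
Match at i=14, j=7: x = 14·18 + 7 = 259.

259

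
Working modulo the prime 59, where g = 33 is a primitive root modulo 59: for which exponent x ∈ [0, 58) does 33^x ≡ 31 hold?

37

Baby-step giant-step with m = ceil(sqrt(58)) = 8.
Baby table (33^j mod 59 for j=0..7):
  0:1  1:33  2:27  3:6  4:21  5:44  6:36  7:8
Giant step factor: 33^(-8) ≡ 19 (mod 59).
Scan 31·19^i mod 59 for i = 0, 1, …:
  i=0: 31   i=1: 58   i=2: 40   i=3: 52
  i=4: 44
Match at i=4, j=5: x = 4·8 + 5 = 37.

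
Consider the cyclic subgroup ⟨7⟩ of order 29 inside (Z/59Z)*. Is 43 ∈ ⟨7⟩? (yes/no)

no

43 ∈ ⟨7⟩ iff 43^29 ≡ 1 (mod 59), since |⟨7⟩| = 29.
43^29 mod 59 = 58.
Since 58 ≠ 1, 43 does not lie in the subgroup.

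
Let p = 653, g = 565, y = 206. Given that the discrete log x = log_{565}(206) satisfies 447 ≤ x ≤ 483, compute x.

476

Compute 565^447 mod 653 = 414, then multiply by 565 repeatedly:
  565^447=414  565^448=136  565^449=439  565^450=548  565^451=98
  565^452=518  565^453=126  565^454=13  565^455=162  565^456=110
  565^457=115  565^458=328  565^459=521  565^460=515  565^461=390
  565^462=289  565^463=35  565^464=185  565^465=45  565^466=611
  565^467=431  565^468=599  565^469=181  565^470=397  565^471=326
  565^472=44  565^473=46  565^474=523  565^475=339  565^476=206
Found 206 at exponent 476.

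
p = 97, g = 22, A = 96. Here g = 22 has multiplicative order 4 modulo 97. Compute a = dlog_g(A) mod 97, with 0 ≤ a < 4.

Successive powers of 22 modulo 97:
  22^0=1  22^1=22  22^2=96
So 22^2 ≡ 96 (mod 97), giving a = 2.

2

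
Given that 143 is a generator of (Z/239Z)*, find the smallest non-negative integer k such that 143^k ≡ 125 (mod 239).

24

Successive powers of 143 modulo 239:
  143^0=1  143^1=143  143^2=134  143^3=42  143^4=31  143^5=131
  143^6=91  143^7=107  143^8=5  143^9=237  143^10=192  143^11=210
  143^12=155  143^13=177  143^14=216  143^15=57  143^16=25  143^17=229
  143^18=4  143^19=94  143^20=58  143^21=168  143^22=124  143^23=46
  143^24=125
So 143^24 ≡ 125 (mod 239), giving k = 24.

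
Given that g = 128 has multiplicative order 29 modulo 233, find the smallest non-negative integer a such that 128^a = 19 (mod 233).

15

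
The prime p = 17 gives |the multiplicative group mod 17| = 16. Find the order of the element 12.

16

The order of 12 must divide p − 1 = 16 = 2^4.
Divisors: 1, 2, 4, 8, 16.
Check each in increasing order: 12^1 ≡ 12;  12^2 ≡ 8;  12^4 ≡ 13;  12^8 ≡ 16;  12^16 ≡ 1.
Smallest exponent giving 1 is 16.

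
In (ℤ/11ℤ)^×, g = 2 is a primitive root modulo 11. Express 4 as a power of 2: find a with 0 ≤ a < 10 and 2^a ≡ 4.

2

Successive powers of 2 modulo 11:
  2^0=1  2^1=2  2^2=4
So 2^2 ≡ 4 (mod 11), giving a = 2.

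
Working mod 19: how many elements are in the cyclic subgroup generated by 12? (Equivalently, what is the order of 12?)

6

The order of 12 must divide p − 1 = 18 = 2 · 3^2.
Divisors: 1, 2, 3, 6, 9, 18.
Check each in increasing order: 12^1 ≡ 12;  12^2 ≡ 11;  12^3 ≡ 18;  12^6 ≡ 1.
Smallest exponent giving 1 is 6.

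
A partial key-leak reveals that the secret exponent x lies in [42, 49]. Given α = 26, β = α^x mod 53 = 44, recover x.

Compute 26^42 mod 53 = 17, then multiply by 26 repeatedly:
  26^42=17  26^43=18  26^44=44
Found 44 at exponent 44.

44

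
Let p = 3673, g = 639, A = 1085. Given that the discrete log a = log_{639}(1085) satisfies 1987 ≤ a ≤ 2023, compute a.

Compute 639^1987 mod 3673 = 2614, then multiply by 639 repeatedly:
  639^1987=2614  639^1988=2804  639^1989=3005  639^1990=2889  639^1991=2225
  639^1992=324  639^1993=1348  639^1994=1890  639^1995=2966  639^1996=6
  639^1997=161  639^1998=35  639^1999=327  639^2000=3265  639^2001=71
  639^2002=1293  639^2003=3475  639^2004=2033  639^2005=2518  639^2006=228
  639^2007=2445  639^2008=1330  639^2009=1407  639^2010=2861  639^2011=2698
  639^2012=1385  639^2013=3495  639^2014=121  639^2015=186  639^2016=1318
  639^2017=1085
Found 1085 at exponent 2017.

2017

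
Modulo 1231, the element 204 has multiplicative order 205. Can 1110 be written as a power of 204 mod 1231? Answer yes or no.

no

1110 ∈ ⟨204⟩ iff 1110^205 ≡ 1 (mod 1231), since |⟨204⟩| = 205.
1110^205 mod 1231 = 1230.
Since 1230 ≠ 1, 1110 does not lie in the subgroup.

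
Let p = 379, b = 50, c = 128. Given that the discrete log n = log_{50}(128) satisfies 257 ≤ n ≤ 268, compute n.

Compute 50^257 mod 379 = 71, then multiply by 50 repeatedly:
  50^257=71  50^258=139  50^259=128
Found 128 at exponent 259.

259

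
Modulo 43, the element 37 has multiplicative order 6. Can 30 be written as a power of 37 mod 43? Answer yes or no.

no

⟨37⟩ has order 6; its elements mod 43 are {1, 6, 7, 36, 37, 42}.
30 is not in this set.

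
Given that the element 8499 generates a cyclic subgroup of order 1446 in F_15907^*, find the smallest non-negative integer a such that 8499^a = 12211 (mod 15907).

241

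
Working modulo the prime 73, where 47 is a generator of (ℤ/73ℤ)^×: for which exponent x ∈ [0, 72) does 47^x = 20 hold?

47

Baby-step giant-step with m = ceil(sqrt(72)) = 9.
Baby table (47^j mod 73 for j=0..8):
  0:1  1:47  2:19  3:17  4:69  5:31  6:70  7:5
  8:16
Giant step factor: 47^(-9) ≡ 10 (mod 73).
Scan 20·10^i mod 73 for i = 0, 1, …:
  i=0: 20   i=1: 54   i=2: 29   i=3: 71
  i=4: 53   i=5: 19
Match at i=5, j=2: x = 5·9 + 2 = 47.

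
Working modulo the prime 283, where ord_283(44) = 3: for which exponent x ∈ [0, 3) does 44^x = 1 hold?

Successive powers of 44 modulo 283:
  44^0=1
So 44^0 ≡ 1 (mod 283), giving x = 0.

0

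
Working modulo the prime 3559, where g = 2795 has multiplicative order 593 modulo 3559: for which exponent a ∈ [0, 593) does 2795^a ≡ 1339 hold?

Baby-step giant-step with m = ceil(sqrt(593)) = 25.
Baby table (2795^j mod 3559 for j=0..24):
  0:1  1:2795  2:20  3:2515  4:400  5:474  6:882  7:2362
  8:3404  9:973  10:459  11:1665  12:2062  13:1269  14:2091  15:467
  16:2671  17:2222  18:35  19:1732  20:700  21:2609  22:3323  23:2354
  24:2398
Giant step factor: 2795^(-25) ≡ 626 (mod 3559).
Scan 1339·626^i mod 3559 for i = 0, 1, …:
  i=0: 1339   i=1: 1849   i=2: 799   i=3: 1914
  i=4: 2340   i=5: 2091
Match at i=5, j=14: a = 5·25 + 14 = 139.

139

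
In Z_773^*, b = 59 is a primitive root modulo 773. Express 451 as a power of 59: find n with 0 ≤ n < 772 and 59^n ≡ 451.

729

Baby-step giant-step with m = ceil(sqrt(772)) = 28.
Baby table (59^j mod 773 for j=0..27):
  0:1  1:59  2:389  3:534  4:586  5:562  6:692  7:632
  8:184  9:34  10:460  11:85  12:377  13:599  14:556  15:338
  16:617  17:72  18:383  19:180  20:571  21:450  22:268  23:352
  24:670  25:107  26:129  27:654
Giant step factor: 59^(-28) ≡ 157 (mod 773).
Scan 451·157^i mod 773 for i = 0, 1, …:
  i=0: 451   i=1: 464   i=2: 186   i=3: 601
  i=4: 51   i=5: 277   i=6: 201   i=7: 637
  i=8: 292   i=9: 237     …   i=25: 89
  i=26: 59
Match at i=26, j=1: n = 26·28 + 1 = 729.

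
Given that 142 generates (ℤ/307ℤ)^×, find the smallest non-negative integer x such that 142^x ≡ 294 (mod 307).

236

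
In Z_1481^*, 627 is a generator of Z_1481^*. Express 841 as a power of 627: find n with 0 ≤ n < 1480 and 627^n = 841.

Baby-step giant-step with m = ceil(sqrt(1480)) = 39.
Baby table (627^j mod 1481 for j=0..38):
  0:1  1:627  2:664  3:167  4:1039  5:1294  6:1231  7:236
  8:1353  9:1199  10:906  11:839  12:298  13:240  14:899  15:893
  16:93  17:552  18:1031  19:721  20:362  21:381  22:446  23:1214
  24:1425  25:432  26:1322  27:1015  28:1056  29:105  30:671  31:113
  32:1244  33:982  34:1099  35:408  36:1084  37:1370  38:10
Giant step factor: 627^(-39) ≡ 458 (mod 1481).
Scan 841·458^i mod 1481 for i = 0, 1, …:
  i=0: 841   i=1: 118   i=2: 728   i=3: 199
  i=4: 801   i=5: 1051   i=6: 33   i=7: 304
  i=8: 18   i=9: 839
Match at i=9, j=11: n = 9·39 + 11 = 362.

362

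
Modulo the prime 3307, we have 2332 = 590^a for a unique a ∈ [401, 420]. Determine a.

Compute 590^401 mod 3307 = 3267, then multiply by 590 repeatedly:
  590^401=3267  590^402=2856  590^403=1777  590^404=111  590^405=2657
  590^406=112  590^407=3247  590^408=977  590^409=1012  590^410=1820
  590^411=2332
Found 2332 at exponent 411.

411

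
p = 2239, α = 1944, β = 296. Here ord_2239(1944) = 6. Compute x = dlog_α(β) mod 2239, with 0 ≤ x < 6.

Successive powers of 1944 modulo 2239:
  1944^0=1  1944^1=1944  1944^2=1943  1944^3=2238  1944^4=295  1944^5=296
So 1944^5 ≡ 296 (mod 2239), giving x = 5.

5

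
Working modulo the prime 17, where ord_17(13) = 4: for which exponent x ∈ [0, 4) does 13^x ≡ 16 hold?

2

Successive powers of 13 modulo 17:
  13^0=1  13^1=13  13^2=16
So 13^2 ≡ 16 (mod 17), giving x = 2.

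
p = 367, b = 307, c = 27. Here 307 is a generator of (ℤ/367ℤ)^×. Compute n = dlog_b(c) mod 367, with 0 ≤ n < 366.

87

Baby-step giant-step with m = ceil(sqrt(366)) = 20.
Baby table (307^j mod 367 for j=0..19):
  0:1  1:307  2:297  3:163  4:129  5:334  6:145  7:108
  8:126  9:147  10:355  11:353  12:106  13:246  14:287  15:29
  16:95  17:172  18:323  19:71
Giant step factor: 307^(-20) ≡ 288 (mod 367).
Scan 27·288^i mod 367 for i = 0, 1, …:
  i=0: 27   i=1: 69   i=2: 54   i=3: 138
  i=4: 108
Match at i=4, j=7: n = 4·20 + 7 = 87.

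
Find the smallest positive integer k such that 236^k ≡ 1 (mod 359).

The order of 236 must divide p − 1 = 358 = 2 · 179.
Divisors: 1, 2, 179, 358.
Check each in increasing order: 236^1 ≡ 236;  236^2 ≡ 51;  236^179 ≡ 358;  236^358 ≡ 1.
Smallest exponent giving 1 is 358.

358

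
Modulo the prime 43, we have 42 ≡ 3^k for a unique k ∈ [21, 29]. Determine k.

21

Compute 3^21 mod 43 = 42, then multiply by 3 repeatedly:
  3^21=42
Found 42 at exponent 21.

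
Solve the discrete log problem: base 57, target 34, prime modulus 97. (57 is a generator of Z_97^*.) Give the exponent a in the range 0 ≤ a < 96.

Baby-step giant-step with m = ceil(sqrt(96)) = 10.
Baby table (57^j mod 97 for j=0..9):
  0:1  1:57  2:48  3:20  4:73  5:87  6:12  7:5
  8:91  9:46
Giant step factor: 57^(-10) ≡ 65 (mod 97).
Scan 34·65^i mod 97 for i = 0, 1, …:
  i=0: 34   i=1: 76   i=2: 90   i=3: 30
  i=4: 10   i=5: 68   i=6: 55   i=7: 83
  i=8: 60   i=9: 20
Match at i=9, j=3: a = 9·10 + 3 = 93.

93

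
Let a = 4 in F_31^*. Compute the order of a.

5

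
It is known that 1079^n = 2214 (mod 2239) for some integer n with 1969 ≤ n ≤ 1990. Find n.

1989

Compute 1079^1969 mod 2239 = 2172, then multiply by 1079 repeatedly:
  1079^1969=2172  1079^1970=1594  1079^1971=374  1079^1972=526  1079^1973=1087
  1079^1974=1876  1079^1975=148  1079^1976=723  1079^1977=945  1079^1978=910
  1079^1979=1208  1079^1980=334  1079^1981=2146  1079^1982=408  1079^1983=1388
  1079^1984=2000  1079^1985=1843  1079^1986=365  1079^1987=2010  1079^1988=1438
  1079^1989=2214
Found 2214 at exponent 1989.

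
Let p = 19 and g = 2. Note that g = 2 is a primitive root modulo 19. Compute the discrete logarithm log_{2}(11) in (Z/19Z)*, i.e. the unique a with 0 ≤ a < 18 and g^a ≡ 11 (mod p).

12

Successive powers of 2 modulo 19:
  2^0=1  2^1=2  2^2=4  2^3=8  2^4=16  2^5=13
  2^6=7  2^7=14  2^8=9  2^9=18  2^10=17  2^11=15
  2^12=11
So 2^12 ≡ 11 (mod 19), giving a = 12.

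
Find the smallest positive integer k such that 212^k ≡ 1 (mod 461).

115

The order of 212 must divide p − 1 = 460 = 2^2 · 5 · 23.
Divisors: 1, 2, 4, 5, 10, 20, 23, 46, 92, 115, 230, 460.
Check each in increasing order: 212^1 ≡ 212;  212^2 ≡ 227;  212^4 ≡ 358;  212^5 ≡ 292;  212^10 ≡ 440;  212^20 ≡ 441;  212^23 ≡ 88;  212^46 ≡ 368;  212^92 ≡ 351;  212^115 ≡ 1.
Smallest exponent giving 1 is 115.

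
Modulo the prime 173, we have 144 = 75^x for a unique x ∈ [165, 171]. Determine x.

166

Compute 75^165 mod 173 = 168, then multiply by 75 repeatedly:
  75^165=168  75^166=144
Found 144 at exponent 166.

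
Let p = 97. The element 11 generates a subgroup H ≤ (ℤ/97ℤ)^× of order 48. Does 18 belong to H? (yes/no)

18 ∈ ⟨11⟩ iff 18^48 ≡ 1 (mod 97), since |⟨11⟩| = 48.
18^48 mod 97 = 1.
Since 1 = 1, 18 lies in the subgroup.

yes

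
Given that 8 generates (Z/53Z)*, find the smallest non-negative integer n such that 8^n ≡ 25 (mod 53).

Successive powers of 8 modulo 53:
  8^0=1  8^1=8  8^2=11  8^3=35  8^4=15  8^5=14
  8^6=6  8^7=48  8^8=13  8^9=51  8^10=37  8^11=31
  8^12=36  8^13=23  8^14=25
So 8^14 ≡ 25 (mod 53), giving n = 14.

14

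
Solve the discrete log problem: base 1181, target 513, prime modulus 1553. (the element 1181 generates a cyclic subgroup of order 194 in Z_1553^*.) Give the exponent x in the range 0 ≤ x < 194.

10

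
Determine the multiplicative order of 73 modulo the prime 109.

The order of 73 must divide p − 1 = 108 = 2^2 · 3^3.
Divisors: 1, 2, 3, 4, 6, 9, 12, 18, 27, 36, 54, 108.
Check each in increasing order: 73^1 ≡ 73;  73^2 ≡ 97;  73^3 ≡ 105;  73^4 ≡ 35;  73^6 ≡ 16;  73^9 ≡ 45;  73^12 ≡ 38;  73^18 ≡ 63;  73^27 ≡ 1.
Smallest exponent giving 1 is 27.

27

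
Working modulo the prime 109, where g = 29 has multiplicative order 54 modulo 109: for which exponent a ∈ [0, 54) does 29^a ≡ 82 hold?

3

Successive powers of 29 modulo 109:
  29^0=1  29^1=29  29^2=78  29^3=82
So 29^3 ≡ 82 (mod 109), giving a = 3.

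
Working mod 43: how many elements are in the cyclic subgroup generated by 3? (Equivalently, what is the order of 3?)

42

The order of 3 must divide p − 1 = 42 = 2 · 3 · 7.
Divisors: 1, 2, 3, 6, 7, 14, 21, 42.
Check each in increasing order: 3^1 ≡ 3;  3^2 ≡ 9;  3^3 ≡ 27;  3^6 ≡ 41;  3^7 ≡ 37;  3^14 ≡ 36;  3^21 ≡ 42;  3^42 ≡ 1.
Smallest exponent giving 1 is 42.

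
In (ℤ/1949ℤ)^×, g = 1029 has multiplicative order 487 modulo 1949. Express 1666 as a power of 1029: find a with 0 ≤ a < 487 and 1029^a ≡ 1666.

194

Baby-step giant-step with m = ceil(sqrt(487)) = 23.
Baby table (1029^j mod 1949 for j=0..22):
  0:1  1:1029  2:534  3:1817  4:602  5:1625  6:1832  7:445
  8:1839  9:1801  10:1679  11:877  12:46  13:558  14:1176  15:1724
  16:406  17:688  18:465  19:980  20:787  21:988  22:1223
Giant step factor: 1029^(-23) ≡ 508 (mod 1949).
Scan 1666·508^i mod 1949 for i = 0, 1, …:
  i=0: 1666   i=1: 462   i=2: 816   i=3: 1340
  i=4: 519   i=5: 537   i=6: 1885   i=7: 621
  i=8: 1679
Match at i=8, j=10: a = 8·23 + 10 = 194.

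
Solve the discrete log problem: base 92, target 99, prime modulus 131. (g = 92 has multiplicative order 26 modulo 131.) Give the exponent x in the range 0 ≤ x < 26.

Successive powers of 92 modulo 131:
  92^0=1  92^1=92  92^2=80  92^3=24  92^4=112  92^5=86
  92^6=52  92^7=68  92^8=99
So 92^8 ≡ 99 (mod 131), giving x = 8.

8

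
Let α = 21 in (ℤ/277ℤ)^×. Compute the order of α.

The order of 21 must divide p − 1 = 276 = 2^2 · 3 · 23.
Divisors: 1, 2, 3, 4, 6, 12, 23, 46, 69, 92, 138, 276.
Check each in increasing order: 21^1 ≡ 21;  21^2 ≡ 164;  21^3 ≡ 120;  21^4 ≡ 27;  21^6 ≡ 273;  21^12 ≡ 16;  21^23 ≡ 276;  21^46 ≡ 1.
Smallest exponent giving 1 is 46.

46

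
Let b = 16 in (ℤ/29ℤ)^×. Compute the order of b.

7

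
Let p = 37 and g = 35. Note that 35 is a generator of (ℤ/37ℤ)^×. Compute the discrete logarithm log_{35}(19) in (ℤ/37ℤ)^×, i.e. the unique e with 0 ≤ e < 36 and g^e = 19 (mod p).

17

Successive powers of 35 modulo 37:
  35^0=1  35^1=35  35^2=4  35^3=29  35^4=16  35^5=5
  35^6=27  35^7=20  35^8=34  35^9=6  35^10=25  35^11=24
  35^12=26  35^13=22  35^14=30  35^15=14  35^16=9  35^17=19
So 35^17 ≡ 19 (mod 37), giving e = 17.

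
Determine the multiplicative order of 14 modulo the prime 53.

52

The order of 14 must divide p − 1 = 52 = 2^2 · 13.
Divisors: 1, 2, 4, 13, 26, 52.
Check each in increasing order: 14^1 ≡ 14;  14^2 ≡ 37;  14^4 ≡ 44;  14^13 ≡ 23;  14^26 ≡ 52;  14^52 ≡ 1.
Smallest exponent giving 1 is 52.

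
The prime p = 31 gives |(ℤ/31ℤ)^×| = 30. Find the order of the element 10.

15

The order of 10 must divide p − 1 = 30 = 2 · 3 · 5.
Divisors: 1, 2, 3, 5, 6, 10, 15, 30.
Check each in increasing order: 10^1 ≡ 10;  10^2 ≡ 7;  10^3 ≡ 8;  10^5 ≡ 25;  10^6 ≡ 2;  10^10 ≡ 5;  10^15 ≡ 1.
Smallest exponent giving 1 is 15.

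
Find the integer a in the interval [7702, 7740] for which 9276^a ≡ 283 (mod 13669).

Compute 9276^7702 mod 13669 = 2741, then multiply by 9276 repeatedly:
  9276^7702=2741  9276^7703=1176  9276^7704=714  9276^7705=7268  9276^7706=2460
  9276^7707=5399  9276^7708=11577  9276^7709=4588  9276^7710=6691  9276^7711=8456
  9276^7712=5134  9276^7713=188  9276^7714=7925  9276^7715=418  9276^7716=9041
  9276^7717=5001  9276^7718=10359  9276^7719=10683  9276^7720=8927  9276^7721=50
  9276^7722=12723  9276^7723=402  9276^7724=10984  9276^7725=12527  9276^7726=283
Found 283 at exponent 7726.

7726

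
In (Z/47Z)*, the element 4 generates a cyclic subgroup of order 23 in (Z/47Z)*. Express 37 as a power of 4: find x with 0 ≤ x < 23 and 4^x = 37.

5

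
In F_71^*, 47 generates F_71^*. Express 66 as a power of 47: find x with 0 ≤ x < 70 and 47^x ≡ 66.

7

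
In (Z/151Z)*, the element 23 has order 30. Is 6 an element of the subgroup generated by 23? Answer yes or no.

6 ∈ ⟨23⟩ iff 6^30 ≡ 1 (mod 151), since |⟨23⟩| = 30.
6^30 mod 151 = 59.
Since 59 ≠ 1, 6 does not lie in the subgroup.

no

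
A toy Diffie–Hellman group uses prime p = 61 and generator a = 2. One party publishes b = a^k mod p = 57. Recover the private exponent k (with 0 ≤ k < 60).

Baby-step giant-step with m = ceil(sqrt(60)) = 8.
Baby table (2^j mod 61 for j=0..7):
  0:1  1:2  2:4  3:8  4:16  5:32  6:3  7:6
Giant step factor: 2^(-8) ≡ 56 (mod 61).
Scan 57·56^i mod 61 for i = 0, 1, …:
  i=0: 57   i=1: 20   i=2: 22   i=3: 12
  i=4: 1
Match at i=4, j=0: k = 4·8 + 0 = 32.

32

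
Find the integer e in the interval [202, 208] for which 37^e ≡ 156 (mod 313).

206

Compute 37^202 mod 313 = 66, then multiply by 37 repeatedly:
  37^202=66  37^203=251  37^204=210  37^205=258  37^206=156
Found 156 at exponent 206.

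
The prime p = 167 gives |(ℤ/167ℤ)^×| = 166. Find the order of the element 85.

83

The order of 85 must divide p − 1 = 166 = 2 · 83.
Divisors: 1, 2, 83, 166.
Check each in increasing order: 85^1 ≡ 85;  85^2 ≡ 44;  85^83 ≡ 1.
Smallest exponent giving 1 is 83.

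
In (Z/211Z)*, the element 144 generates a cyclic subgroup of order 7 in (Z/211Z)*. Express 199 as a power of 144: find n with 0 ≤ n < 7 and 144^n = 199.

4

Successive powers of 144 modulo 211:
  144^0=1  144^1=144  144^2=58  144^3=123  144^4=199
So 144^4 ≡ 199 (mod 211), giving n = 4.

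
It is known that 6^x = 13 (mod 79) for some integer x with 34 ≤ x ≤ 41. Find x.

38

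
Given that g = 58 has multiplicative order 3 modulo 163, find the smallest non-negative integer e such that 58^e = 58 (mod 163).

1

Successive powers of 58 modulo 163:
  58^0=1  58^1=58
So 58^1 ≡ 58 (mod 163), giving e = 1.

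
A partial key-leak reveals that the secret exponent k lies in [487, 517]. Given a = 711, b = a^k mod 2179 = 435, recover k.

491

Compute 711^487 mod 2179 = 2010, then multiply by 711 repeatedly:
  711^487=2010  711^488=1865  711^489=1183  711^490=19  711^491=435
Found 435 at exponent 491.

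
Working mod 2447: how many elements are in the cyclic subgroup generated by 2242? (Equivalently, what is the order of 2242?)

2446

The order of 2242 must divide p − 1 = 2446 = 2 · 1223.
Divisors: 1, 2, 1223, 2446.
Check each in increasing order: 2242^1 ≡ 2242;  2242^2 ≡ 426;  2242^1223 ≡ 2446;  2242^2446 ≡ 1.
Smallest exponent giving 1 is 2446.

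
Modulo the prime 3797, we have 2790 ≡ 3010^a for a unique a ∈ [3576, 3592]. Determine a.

3583

Compute 3010^3576 mod 3797 = 906, then multiply by 3010 repeatedly:
  3010^3576=906  3010^3577=814  3010^3578=1075  3010^3579=706  3010^3580=2537
  3010^3581=603  3010^3582=64  3010^3583=2790
Found 2790 at exponent 3583.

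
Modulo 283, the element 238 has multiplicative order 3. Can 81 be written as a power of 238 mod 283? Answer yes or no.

no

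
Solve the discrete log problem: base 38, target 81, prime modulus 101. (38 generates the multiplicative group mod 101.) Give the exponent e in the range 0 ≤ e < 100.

Successive powers of 38 modulo 101:
  38^0=1  38^1=38  38^2=30  38^3=29  38^4=92  38^5=62
  38^6=33  38^7=42  38^8=81
So 38^8 ≡ 81 (mod 101), giving e = 8.

8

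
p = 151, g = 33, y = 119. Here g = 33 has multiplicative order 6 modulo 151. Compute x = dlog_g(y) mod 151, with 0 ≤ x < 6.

5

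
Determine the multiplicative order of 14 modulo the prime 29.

The order of 14 must divide p − 1 = 28 = 2^2 · 7.
Divisors: 1, 2, 4, 7, 14, 28.
Check each in increasing order: 14^1 ≡ 14;  14^2 ≡ 22;  14^4 ≡ 20;  14^7 ≡ 12;  14^14 ≡ 28;  14^28 ≡ 1.
Smallest exponent giving 1 is 28.

28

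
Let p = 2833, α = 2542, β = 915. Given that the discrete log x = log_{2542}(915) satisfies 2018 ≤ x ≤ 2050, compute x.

2027

Compute 2542^2018 mod 2833 = 1389, then multiply by 2542 repeatedly:
  2542^2018=1389  2542^2019=920  2542^2020=1415  2542^2021=1853  2542^2022=1880
  2542^2023=2522  2542^2024=2678  2542^2025=2610  2542^2026=2567  2542^2027=915
Found 915 at exponent 2027.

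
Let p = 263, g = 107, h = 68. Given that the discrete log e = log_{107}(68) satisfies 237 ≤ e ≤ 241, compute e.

Compute 107^237 mod 263 = 67, then multiply by 107 repeatedly:
  107^237=67  107^238=68
Found 68 at exponent 238.

238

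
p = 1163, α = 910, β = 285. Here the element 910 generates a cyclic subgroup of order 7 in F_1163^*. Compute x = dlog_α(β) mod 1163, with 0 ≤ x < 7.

6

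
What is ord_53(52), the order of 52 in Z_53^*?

2

The order of 52 must divide p − 1 = 52 = 2^2 · 13.
Divisors: 1, 2, 4, 13, 26, 52.
Check each in increasing order: 52^1 ≡ 52;  52^2 ≡ 1.
Smallest exponent giving 1 is 2.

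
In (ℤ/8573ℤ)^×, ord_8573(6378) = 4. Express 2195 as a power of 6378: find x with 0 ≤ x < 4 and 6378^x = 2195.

Successive powers of 6378 modulo 8573:
  6378^0=1  6378^1=6378  6378^2=8572  6378^3=2195
So 6378^3 ≡ 2195 (mod 8573), giving x = 3.

3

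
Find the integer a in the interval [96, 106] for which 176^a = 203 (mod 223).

Compute 176^96 mod 223 = 4, then multiply by 176 repeatedly:
  176^96=4  176^97=35  176^98=139  176^99=157  176^100=203
Found 203 at exponent 100.

100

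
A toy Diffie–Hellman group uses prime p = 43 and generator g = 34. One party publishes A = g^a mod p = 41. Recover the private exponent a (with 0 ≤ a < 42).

24

Baby-step giant-step with m = ceil(sqrt(42)) = 7.
Baby table (34^j mod 43 for j=0..6):
  0:1  1:34  2:38  3:2  4:25  5:33  6:4
Giant step factor: 34^(-7) ≡ 37 (mod 43).
Scan 41·37^i mod 43 for i = 0, 1, …:
  i=0: 41   i=1: 12   i=2: 14   i=3: 2
Match at i=3, j=3: a = 3·7 + 3 = 24.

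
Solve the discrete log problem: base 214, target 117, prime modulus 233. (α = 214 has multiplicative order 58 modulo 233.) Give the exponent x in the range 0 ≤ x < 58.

Successive powers of 214 modulo 233:
  214^0=1  214^1=214  214^2=128  214^3=131  214^4=74  214^5=225
  214^6=152  214^7=141  214^8=117
So 214^8 ≡ 117 (mod 233), giving x = 8.

8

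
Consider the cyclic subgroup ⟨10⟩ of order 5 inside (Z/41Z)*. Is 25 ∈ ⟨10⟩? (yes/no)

no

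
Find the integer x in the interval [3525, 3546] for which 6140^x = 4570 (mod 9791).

3533

Compute 6140^3525 mod 9791 = 5402, then multiply by 6140 repeatedly:
  6140^3525=5402  6140^3526=6163  6140^3527=8396  6140^3528=1825  6140^3529=4596
  6140^3530=1778  6140^3531=9746  6140^3532=7639  6140^3533=4570
Found 4570 at exponent 3533.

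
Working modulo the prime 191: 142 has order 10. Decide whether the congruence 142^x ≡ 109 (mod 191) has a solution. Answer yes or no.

yes

⟨142⟩ has order 10; its elements mod 191 are {1, 7, 39, 49, 82, 109, 142, 152, 184, 190}.
109 is in this set.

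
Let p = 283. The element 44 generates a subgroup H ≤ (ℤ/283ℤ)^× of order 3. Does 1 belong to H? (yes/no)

yes

⟨44⟩ has order 3; its elements mod 283 are {1, 44, 238}.
1 is in this set.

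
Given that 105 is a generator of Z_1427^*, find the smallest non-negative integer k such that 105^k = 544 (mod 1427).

99

Baby-step giant-step with m = ceil(sqrt(1426)) = 38.
Baby table (105^j mod 1427 for j=0..37):
  0:1  1:105  2:1036  3:328  4:192  5:182  6:559  7:188
  8:1189  9:696  10:303  11:421  12:1395  13:921  14:1096  15:920
  16:991  17:1311  18:663  19:1119  20:481  21:560  22:293  23:798
  24:1024  25:495  26:603  27:527  28:1109  29:858  30:189  31:1294
  32:305  33:631  34:613  35:150  36:53  37:1284
Giant step factor: 105^(-38) ≡ 906 (mod 1427).
Scan 544·906^i mod 1427 for i = 0, 1, …:
  i=0: 544   i=1: 549   i=2: 798
Match at i=2, j=23: k = 2·38 + 23 = 99.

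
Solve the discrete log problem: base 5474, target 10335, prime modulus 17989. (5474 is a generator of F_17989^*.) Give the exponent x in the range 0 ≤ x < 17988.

14407

Baby-step giant-step with m = ceil(sqrt(17988)) = 135.
Baby table (5474^j mod 17989 for j=0..134):
  0:1  1:5474  2:12991  3:2217  4:11272  5:658  6:4092  7:3303
  8:1677  9:5508  10:1228  11:12175  12:14694  13:6137  14:8475  15:16508
  16:6045  17:8559  18:8610  19:17949  20:14897  21:2041  22:1265  23:16834
  24:9658  25:16210  26:11792  27:4876  28:13537  29:4847  30:16692  31:5877
  32:6366  33:2791  34:5273  35:10046  36:17420  37:15380  38:1600  39:15746
  40:8305  41:3367  42:10222  43:9438  44:17193  45:14023  46:2839  47:16179
  48:3999  49:15902  50:16766  51:15195  52:14283  53:4948  54:11907  55:4771
  56:14415  57:7956  58:17764  59:9591  60:9232  61:4867  62:249  63:13851
  64:14728  65:12363  66:444  67:1941  68:11524  69:12942  70:3826  71:4328
  72:17948  73:9423  74:7039  75:17037  76:5562  77:9000  78:12118  79:8489
  80:3199  81:8029  82:3619  83:4517  84:9172  85:229  86:12305  87:6754
  88:4001  89:8861  90:6770  91:1640  92:849  93:6264  94:2102  95:11377
  96:17769  97:983  98:2231  99:15952  100:2642  101:17141  102:17199  103:10889
  104:8829  105:11492  106:17664  107:1861  108:5340  109:17024  110:6356  111:2018
  112:1286  113:5865  114:12634  115:8800  116:14647  117:705  118:9524  119:2254
  120:15931  121:13611  122:14165  123:6620  124:8034  125:13000  126:15505  127:2268
  128:2622  129:15595  130:9225  131:2527  132:17246  133:16321  134:7780
Giant step factor: 5474^(-135) ≡ 17393 (mod 17989).
Scan 10335·17393^i mod 17989 for i = 0, 1, …:
  i=0: 10335   i=1: 10567   i=2: 16207   i=3: 721
  i=4: 2020   i=5: 1343   i=6: 9077   i=7: 4797
  i=8: 1239   i=9: 17094     …   i=105: 15784
  i=106: 983
Match at i=106, j=97: x = 106·135 + 97 = 14407.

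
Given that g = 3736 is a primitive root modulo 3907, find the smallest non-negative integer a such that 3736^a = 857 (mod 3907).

1926

Baby-step giant-step with m = ceil(sqrt(3906)) = 63.
Baby table (3736^j mod 3907 for j=0..62):
  0:1  1:3736  2:1892  3:749  4:852  5:2774  6:2300  7:1307
  8:3109  9:3620  10:2193  11:69  12:3829  13:1617  14:890  15:183
  16:3870  17:2420  18:322  19:3543  20:3639  21:2851  22:854  23:2432
  24:2177  25:2805  26:906  27:1354  28:2886  29:2683  30:2233  31:1043
  32:1369  33:321  34:3714  35:1747  36:2102  37:2  38:3565  39:3784
  40:1498  41:1704  42:1641  43:693  44:2614  45:2311  46:3333  47:479
  48:138  49:3751  50:3234  51:1780  52:366  53:3833  54:933  55:644
  56:3179  57:3371  58:1795  59:1708  60:957  61:447  62:1703
Giant step factor: 3736^(-63) ≡ 994 (mod 3907).
Scan 857·994^i mod 3907 for i = 0, 1, …:
  i=0: 857   i=1: 132   i=2: 2277   i=3: 1185
  i=4: 1883   i=5: 249   i=6: 1365   i=7: 1081
  i=8: 89   i=9: 2512     …   i=29: 3406
  i=30: 2102
Match at i=30, j=36: a = 30·63 + 36 = 1926.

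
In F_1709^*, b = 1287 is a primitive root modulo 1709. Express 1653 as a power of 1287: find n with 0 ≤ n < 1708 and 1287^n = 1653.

Baby-step giant-step with m = ceil(sqrt(1708)) = 42.
Baby table (1287^j mod 1709 for j=0..41):
  0:1  1:1287  2:348  3:118  4:1474  5:48  6:252  7:1323
  8:537  9:683  10:595  11:133  12:271  13:141  14:313  15:1216
  16:1257  17:1045  18:1641  19:1352  20:262  21:521  22:599  23:154
  24:1663  25:613  26:1082  27:1408  28:556  29:1210  30:371  31:666
  32:933  33:1053  34:1683  35:718  36:1206  37:350  38:983  39:461
  40:284  41:1491
Giant step factor: 1287^(-42) ≡ 937 (mod 1709).
Scan 1653·937^i mod 1709 for i = 0, 1, …:
  i=0: 1653   i=1: 507   i=2: 1666   i=3: 725
  i=4: 852   i=5: 221   i=6: 288   i=7: 1543
  i=8: 1686   i=9: 666
Match at i=9, j=31: n = 9·42 + 31 = 409.

409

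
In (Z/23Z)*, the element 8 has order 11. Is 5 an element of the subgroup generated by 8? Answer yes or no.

no

5 ∈ ⟨8⟩ iff 5^11 ≡ 1 (mod 23), since |⟨8⟩| = 11.
5^11 mod 23 = 22.
Since 22 ≠ 1, 5 does not lie in the subgroup.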